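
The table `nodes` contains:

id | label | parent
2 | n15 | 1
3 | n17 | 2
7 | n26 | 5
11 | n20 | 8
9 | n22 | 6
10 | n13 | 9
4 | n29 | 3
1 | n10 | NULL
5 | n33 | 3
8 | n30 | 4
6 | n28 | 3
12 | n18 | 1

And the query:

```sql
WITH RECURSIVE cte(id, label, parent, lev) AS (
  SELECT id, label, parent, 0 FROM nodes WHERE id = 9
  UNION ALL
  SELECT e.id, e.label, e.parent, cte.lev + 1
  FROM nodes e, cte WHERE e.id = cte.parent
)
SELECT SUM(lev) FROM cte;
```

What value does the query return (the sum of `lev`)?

Base: id=9 (n22), parent=6, lev 0.
Iteration 1: join on id=6 -> n28 (id 6, parent=3, lev 1).
Iteration 2: join on id=3 -> n17 (id 3, parent=2, lev 2).
Iteration 3: join on id=2 -> n15 (id 2, parent=1, lev 3).
Iteration 4: join on id=1 -> n10 (id 1, parent=NULL, lev 4).
Iteration 5: parent is NULL; no match; recursion stops.
SUM(lev) = 0 + 1 + 2 + 3 + 4 = 10.

10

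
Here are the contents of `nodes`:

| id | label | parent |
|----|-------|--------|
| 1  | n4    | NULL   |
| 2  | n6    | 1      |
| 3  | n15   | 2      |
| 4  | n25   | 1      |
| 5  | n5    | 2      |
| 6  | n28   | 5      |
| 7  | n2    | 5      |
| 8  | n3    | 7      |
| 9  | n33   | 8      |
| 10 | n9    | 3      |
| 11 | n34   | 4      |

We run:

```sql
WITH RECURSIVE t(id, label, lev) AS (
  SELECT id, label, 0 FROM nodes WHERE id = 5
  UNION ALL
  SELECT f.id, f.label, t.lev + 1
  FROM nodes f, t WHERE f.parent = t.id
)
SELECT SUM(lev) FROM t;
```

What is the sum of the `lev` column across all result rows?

Base: id=5 (n5) at lev 0.
Iteration 1: rows with parent in {5} -> n28 (id 6, lev 1), n2 (id 7, lev 1).
Iteration 2: rows with parent in {6,7} -> n3 (id 8, lev 2).
Iteration 3: rows with parent in {8} -> n33 (id 9, lev 3).
Iteration 4: no rows with parent in {9}; recursion stops.
SUM(lev) = 0 + 1 + 1 + 2 + 3 = 7.

7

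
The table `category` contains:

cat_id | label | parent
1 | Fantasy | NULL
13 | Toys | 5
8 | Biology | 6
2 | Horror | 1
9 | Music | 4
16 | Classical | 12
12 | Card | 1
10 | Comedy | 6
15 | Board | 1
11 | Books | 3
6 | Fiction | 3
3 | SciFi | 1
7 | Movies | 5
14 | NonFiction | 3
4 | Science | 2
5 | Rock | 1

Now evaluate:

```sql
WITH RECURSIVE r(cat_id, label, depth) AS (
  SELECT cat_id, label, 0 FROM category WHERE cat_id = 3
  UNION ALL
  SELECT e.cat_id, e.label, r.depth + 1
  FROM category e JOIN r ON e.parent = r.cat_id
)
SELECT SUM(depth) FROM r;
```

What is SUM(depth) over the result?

Base: cat_id=3 (SciFi) at depth 0.
Iteration 1: rows with parent in {3} -> Fiction (id 6, depth 1), Books (id 11, depth 1), NonFiction (id 14, depth 1).
Iteration 2: rows with parent in {6,11,14} -> Biology (id 8, depth 2), Comedy (id 10, depth 2).
Iteration 3: no rows with parent in {8,10}; recursion stops.
SUM(depth) = 0 + 1 + 1 + 1 + 2 + 2 = 7.

7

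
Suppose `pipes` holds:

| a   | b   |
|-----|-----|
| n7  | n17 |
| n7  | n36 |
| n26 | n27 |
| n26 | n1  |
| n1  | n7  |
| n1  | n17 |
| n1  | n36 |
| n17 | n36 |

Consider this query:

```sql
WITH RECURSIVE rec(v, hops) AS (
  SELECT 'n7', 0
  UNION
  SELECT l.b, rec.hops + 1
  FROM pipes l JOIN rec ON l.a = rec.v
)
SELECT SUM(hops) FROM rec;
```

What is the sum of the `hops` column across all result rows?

Base: (n7, hops=0).
Iteration 1: edges from {n7} -> (n17, hops=1), (n36, hops=1).
Iteration 2: edges from {n17,n36} -> (n36, hops=2).
Iteration 3: no outgoing edges from {n36}; recursion stops.
SUM(hops) = 0 + 1 + 1 + 2 = 4.

4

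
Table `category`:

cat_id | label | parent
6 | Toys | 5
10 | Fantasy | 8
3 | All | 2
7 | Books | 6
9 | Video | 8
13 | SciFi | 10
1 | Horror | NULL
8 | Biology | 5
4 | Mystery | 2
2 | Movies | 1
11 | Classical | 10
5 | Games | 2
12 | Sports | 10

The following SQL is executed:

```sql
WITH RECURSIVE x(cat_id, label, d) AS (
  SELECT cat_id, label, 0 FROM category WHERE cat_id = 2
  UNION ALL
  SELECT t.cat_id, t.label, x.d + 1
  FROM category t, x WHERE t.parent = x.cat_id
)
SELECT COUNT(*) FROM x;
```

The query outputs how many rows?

Base: cat_id=2 (Movies) at d 0.
Iteration 1: rows with parent in {2} -> All (id 3, d 1), Mystery (id 4, d 1), Games (id 5, d 1).
Iteration 2: rows with parent in {3,4,5} -> Toys (id 6, d 2), Biology (id 8, d 2).
Iteration 3: rows with parent in {6,8} -> Books (id 7, d 3), Video (id 9, d 3), Fantasy (id 10, d 3).
Iteration 4: rows with parent in {7,9,10} -> Classical (id 11, d 4), Sports (id 12, d 4), SciFi (id 13, d 4).
Iteration 5: no rows with parent in {11,12,13}; recursion stops.
Total rows emitted: 12.

12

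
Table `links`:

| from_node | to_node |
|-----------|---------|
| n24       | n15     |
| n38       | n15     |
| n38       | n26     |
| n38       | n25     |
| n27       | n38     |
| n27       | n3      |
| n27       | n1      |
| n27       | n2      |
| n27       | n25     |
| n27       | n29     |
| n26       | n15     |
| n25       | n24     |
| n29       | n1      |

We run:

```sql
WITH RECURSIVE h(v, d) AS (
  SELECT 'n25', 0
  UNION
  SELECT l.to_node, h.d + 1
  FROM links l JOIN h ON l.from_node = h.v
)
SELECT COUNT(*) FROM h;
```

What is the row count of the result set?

3

Base: (n25, d=0).
Iteration 1: edges from {n25} -> (n24, d=1).
Iteration 2: edges from {n24} -> (n15, d=2).
Iteration 3: no outgoing edges from {n15}; recursion stops.
Total rows emitted: 3.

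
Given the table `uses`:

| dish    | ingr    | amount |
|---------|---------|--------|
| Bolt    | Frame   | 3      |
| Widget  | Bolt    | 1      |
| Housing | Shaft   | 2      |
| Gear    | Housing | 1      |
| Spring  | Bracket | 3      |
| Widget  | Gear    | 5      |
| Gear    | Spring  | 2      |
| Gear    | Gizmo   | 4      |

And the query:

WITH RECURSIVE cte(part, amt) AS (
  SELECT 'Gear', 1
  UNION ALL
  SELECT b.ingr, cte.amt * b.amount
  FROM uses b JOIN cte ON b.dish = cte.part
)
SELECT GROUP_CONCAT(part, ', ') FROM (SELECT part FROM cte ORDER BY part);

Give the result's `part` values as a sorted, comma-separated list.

Base: (Gear, amt=1).
Iteration 1: components of {Gear} -> Gizmo = 1*4 = 4, Housing = 1*1 = 1, Spring = 1*2 = 2.
Iteration 2: components of {Gizmo,Housing,Spring} -> Bracket = 2*3 = 6, Shaft = 1*2 = 2.
Iteration 3: no further components; recursion stops.

Bracket, Gear, Gizmo, Housing, Shaft, Spring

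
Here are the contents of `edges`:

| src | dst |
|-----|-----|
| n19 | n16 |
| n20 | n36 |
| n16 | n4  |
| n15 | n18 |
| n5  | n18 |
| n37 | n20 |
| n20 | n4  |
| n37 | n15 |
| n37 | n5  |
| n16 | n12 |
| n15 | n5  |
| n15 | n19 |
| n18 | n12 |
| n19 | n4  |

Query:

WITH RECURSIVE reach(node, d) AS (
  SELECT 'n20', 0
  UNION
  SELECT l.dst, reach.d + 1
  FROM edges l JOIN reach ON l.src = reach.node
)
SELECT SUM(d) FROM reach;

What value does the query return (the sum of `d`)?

Base: (n20, d=0).
Iteration 1: edges from {n20} -> (n36, d=1), (n4, d=1).
Iteration 2: no outgoing edges from {n36,n4}; recursion stops.
SUM(d) = 0 + 1 + 1 = 2.

2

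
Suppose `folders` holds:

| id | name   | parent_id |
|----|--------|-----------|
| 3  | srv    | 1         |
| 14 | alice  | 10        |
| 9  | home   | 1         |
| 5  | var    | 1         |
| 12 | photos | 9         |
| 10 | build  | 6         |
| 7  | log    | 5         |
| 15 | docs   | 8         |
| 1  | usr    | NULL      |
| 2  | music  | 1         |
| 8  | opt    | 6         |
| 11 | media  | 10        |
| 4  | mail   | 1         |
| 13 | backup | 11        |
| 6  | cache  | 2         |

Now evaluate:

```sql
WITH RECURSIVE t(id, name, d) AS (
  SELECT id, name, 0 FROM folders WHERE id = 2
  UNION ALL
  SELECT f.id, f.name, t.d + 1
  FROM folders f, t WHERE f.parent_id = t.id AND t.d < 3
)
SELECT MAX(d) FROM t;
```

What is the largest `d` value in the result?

Base: id=2 (music) at d 0.
Iteration 1: rows with parent_id in {2} -> cache (id 6, d 1).
Iteration 2: rows with parent_id in {6} -> opt (id 8, d 2), build (id 10, d 2).
Iteration 3: rows with parent_id in {8,10} -> media (id 11, d 3), alice (id 14, d 3), docs (id 15, d 3).
Iteration 4: d < 3 fails for all current rows; recursion stops.
d values: 0, 1, 2, 2, 3, 3, 3; the maximum is 3.

3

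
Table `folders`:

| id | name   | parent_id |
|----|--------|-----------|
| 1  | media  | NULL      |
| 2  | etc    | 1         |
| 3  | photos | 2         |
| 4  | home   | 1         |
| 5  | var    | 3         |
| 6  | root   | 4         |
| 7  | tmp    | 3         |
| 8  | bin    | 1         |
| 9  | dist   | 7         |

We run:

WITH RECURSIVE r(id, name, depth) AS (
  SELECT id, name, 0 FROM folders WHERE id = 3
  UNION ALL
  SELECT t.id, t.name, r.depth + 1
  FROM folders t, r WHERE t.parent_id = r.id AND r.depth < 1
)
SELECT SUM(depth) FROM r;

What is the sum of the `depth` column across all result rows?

Base: id=3 (photos) at depth 0.
Iteration 1: rows with parent_id in {3} -> var (id 5, depth 1), tmp (id 7, depth 1).
Iteration 2: depth < 1 fails for all current rows; recursion stops.
SUM(depth) = 0 + 1 + 1 = 2.

2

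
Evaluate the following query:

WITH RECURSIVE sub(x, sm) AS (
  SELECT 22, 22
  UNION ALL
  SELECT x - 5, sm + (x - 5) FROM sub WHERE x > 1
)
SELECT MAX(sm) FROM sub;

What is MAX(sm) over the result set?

60

Base: x=22, sm=22.
Iteration 1: 22 > 1 holds -> x = 22 - 5 = 17, sm = 22 + 17 = 39.
Iteration 2: 17 > 1 holds -> x = 17 - 5 = 12, sm = 39 + 12 = 51.
Iteration 3: 12 > 1 holds -> x = 12 - 5 = 7, sm = 51 + 7 = 58.
Iteration 4: 7 > 1 holds -> x = 7 - 5 = 2, sm = 58 + 2 = 60.
Iteration 5: 2 > 1 holds -> x = 2 - 5 = -3, sm = 60 + -3 = 57.
Iteration 6: -3 > 1 fails; recursion stops.
sm values: 22, 39, 51, 58, 60, 57; the maximum is 60.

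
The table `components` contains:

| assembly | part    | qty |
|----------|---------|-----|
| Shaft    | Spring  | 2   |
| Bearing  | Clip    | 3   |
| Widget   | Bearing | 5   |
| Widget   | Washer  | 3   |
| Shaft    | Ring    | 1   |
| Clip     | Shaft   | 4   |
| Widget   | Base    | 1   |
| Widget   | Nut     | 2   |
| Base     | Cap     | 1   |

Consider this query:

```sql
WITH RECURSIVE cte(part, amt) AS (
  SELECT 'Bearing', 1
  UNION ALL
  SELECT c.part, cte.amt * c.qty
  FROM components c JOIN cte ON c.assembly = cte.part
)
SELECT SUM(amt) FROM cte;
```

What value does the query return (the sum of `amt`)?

Base: (Bearing, amt=1).
Iteration 1: components of {Bearing} -> Clip = 1*3 = 3.
Iteration 2: components of {Clip} -> Shaft = 3*4 = 12.
Iteration 3: components of {Shaft} -> Ring = 12*1 = 12, Spring = 12*2 = 24.
Iteration 4: no further components; recursion stops.
SUM(amt) = 1 + 3 + 12 + 12 + 24 = 52.

52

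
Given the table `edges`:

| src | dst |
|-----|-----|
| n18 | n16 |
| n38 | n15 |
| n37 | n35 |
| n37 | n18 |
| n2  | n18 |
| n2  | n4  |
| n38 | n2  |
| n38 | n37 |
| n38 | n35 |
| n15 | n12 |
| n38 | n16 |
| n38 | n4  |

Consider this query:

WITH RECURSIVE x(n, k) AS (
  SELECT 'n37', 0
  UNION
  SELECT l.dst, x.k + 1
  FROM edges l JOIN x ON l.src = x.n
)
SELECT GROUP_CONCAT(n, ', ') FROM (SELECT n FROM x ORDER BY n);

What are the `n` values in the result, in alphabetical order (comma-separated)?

Base: (n37, k=0).
Iteration 1: edges from {n37} -> (n18, k=1), (n35, k=1).
Iteration 2: edges from {n18,n35} -> (n16, k=2).
Iteration 3: no outgoing edges from {n16}; recursion stops.

n16, n18, n35, n37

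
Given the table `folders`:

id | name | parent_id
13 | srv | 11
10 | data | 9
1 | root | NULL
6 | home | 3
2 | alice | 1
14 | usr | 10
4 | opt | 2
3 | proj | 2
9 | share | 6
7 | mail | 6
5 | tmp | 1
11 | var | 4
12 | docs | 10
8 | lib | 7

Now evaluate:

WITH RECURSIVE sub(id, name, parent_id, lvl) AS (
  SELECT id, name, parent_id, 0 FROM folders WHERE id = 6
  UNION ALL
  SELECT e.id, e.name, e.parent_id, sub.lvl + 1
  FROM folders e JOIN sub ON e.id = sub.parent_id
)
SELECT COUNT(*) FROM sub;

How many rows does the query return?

4

Base: id=6 (home), parent_id=3, lvl 0.
Iteration 1: join on id=3 -> proj (id 3, parent_id=2, lvl 1).
Iteration 2: join on id=2 -> alice (id 2, parent_id=1, lvl 2).
Iteration 3: join on id=1 -> root (id 1, parent_id=NULL, lvl 3).
Iteration 4: parent_id is NULL; no match; recursion stops.
Total rows emitted: 4.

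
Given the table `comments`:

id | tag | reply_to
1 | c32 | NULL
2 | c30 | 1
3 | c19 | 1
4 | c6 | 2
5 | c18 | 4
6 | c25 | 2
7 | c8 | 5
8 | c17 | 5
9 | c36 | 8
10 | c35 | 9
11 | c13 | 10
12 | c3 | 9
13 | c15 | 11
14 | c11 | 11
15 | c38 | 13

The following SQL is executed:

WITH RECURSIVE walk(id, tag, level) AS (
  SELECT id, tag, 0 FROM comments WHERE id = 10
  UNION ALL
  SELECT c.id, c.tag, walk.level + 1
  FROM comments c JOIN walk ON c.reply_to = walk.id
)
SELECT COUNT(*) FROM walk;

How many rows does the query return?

Base: id=10 (c35) at level 0.
Iteration 1: rows with reply_to in {10} -> c13 (id 11, level 1).
Iteration 2: rows with reply_to in {11} -> c15 (id 13, level 2), c11 (id 14, level 2).
Iteration 3: rows with reply_to in {13,14} -> c38 (id 15, level 3).
Iteration 4: no rows with reply_to in {15}; recursion stops.
Total rows emitted: 5.

5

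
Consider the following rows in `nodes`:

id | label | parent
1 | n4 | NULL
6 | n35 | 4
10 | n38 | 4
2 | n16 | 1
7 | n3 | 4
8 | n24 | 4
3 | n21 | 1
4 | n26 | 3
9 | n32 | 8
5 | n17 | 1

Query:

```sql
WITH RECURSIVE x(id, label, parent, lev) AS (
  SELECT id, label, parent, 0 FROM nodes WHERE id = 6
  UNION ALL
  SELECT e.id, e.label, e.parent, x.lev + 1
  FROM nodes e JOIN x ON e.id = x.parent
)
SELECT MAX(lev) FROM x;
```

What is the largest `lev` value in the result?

3

Base: id=6 (n35), parent=4, lev 0.
Iteration 1: join on id=4 -> n26 (id 4, parent=3, lev 1).
Iteration 2: join on id=3 -> n21 (id 3, parent=1, lev 2).
Iteration 3: join on id=1 -> n4 (id 1, parent=NULL, lev 3).
Iteration 4: parent is NULL; no match; recursion stops.
lev values: 0, 1, 2, 3; the maximum is 3.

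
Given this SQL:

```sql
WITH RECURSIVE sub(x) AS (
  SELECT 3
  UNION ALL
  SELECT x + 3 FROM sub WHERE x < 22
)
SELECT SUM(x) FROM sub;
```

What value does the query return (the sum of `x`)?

Base: x=3.
Iteration 1: 3 < 22 holds -> x = 3 + 3 = 6.
Iteration 2: 6 < 22 holds -> x = 6 + 3 = 9.
Iteration 3: 9 < 22 holds -> x = 9 + 3 = 12.
Iteration 4: 12 < 22 holds -> x = 12 + 3 = 15.
Iteration 5: 15 < 22 holds -> x = 15 + 3 = 18.
Iteration 6: 18 < 22 holds -> x = 18 + 3 = 21.
Iteration 7: 21 < 22 holds -> x = 21 + 3 = 24.
Iteration 8: 24 < 22 fails; recursion stops.
SUM(x) = 3 + 6 + 9 + 12 + 15 + 18 + 21 + 24 = 108.

108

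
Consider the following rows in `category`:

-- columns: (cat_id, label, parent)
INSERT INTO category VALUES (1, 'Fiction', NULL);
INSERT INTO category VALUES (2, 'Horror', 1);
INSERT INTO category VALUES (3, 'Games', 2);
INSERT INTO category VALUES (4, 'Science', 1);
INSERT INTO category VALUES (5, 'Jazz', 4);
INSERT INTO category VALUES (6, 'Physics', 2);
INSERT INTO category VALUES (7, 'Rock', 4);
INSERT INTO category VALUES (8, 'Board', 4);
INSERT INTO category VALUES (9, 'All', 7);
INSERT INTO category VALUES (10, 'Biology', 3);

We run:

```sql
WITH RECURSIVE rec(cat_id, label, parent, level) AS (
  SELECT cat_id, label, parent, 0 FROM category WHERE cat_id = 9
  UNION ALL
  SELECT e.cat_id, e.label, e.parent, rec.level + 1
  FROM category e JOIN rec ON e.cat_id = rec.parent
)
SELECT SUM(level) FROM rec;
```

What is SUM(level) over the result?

6

Base: cat_id=9 (All), parent=7, level 0.
Iteration 1: join on cat_id=7 -> Rock (id 7, parent=4, level 1).
Iteration 2: join on cat_id=4 -> Science (id 4, parent=1, level 2).
Iteration 3: join on cat_id=1 -> Fiction (id 1, parent=NULL, level 3).
Iteration 4: parent is NULL; no match; recursion stops.
SUM(level) = 0 + 1 + 2 + 3 = 6.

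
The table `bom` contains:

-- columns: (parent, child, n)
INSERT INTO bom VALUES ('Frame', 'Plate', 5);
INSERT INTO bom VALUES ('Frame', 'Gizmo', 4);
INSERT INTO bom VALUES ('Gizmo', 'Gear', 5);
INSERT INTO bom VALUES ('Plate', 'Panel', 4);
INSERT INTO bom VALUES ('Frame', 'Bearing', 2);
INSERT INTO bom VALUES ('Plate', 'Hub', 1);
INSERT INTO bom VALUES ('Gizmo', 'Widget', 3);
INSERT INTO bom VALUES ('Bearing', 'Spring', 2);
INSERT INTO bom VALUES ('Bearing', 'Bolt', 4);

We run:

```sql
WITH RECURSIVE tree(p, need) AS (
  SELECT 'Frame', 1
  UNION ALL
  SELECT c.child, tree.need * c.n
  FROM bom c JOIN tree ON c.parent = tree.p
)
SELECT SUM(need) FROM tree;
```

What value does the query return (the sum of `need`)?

81

Base: (Frame, need=1).
Iteration 1: components of {Frame} -> Bearing = 1*2 = 2, Gizmo = 1*4 = 4, Plate = 1*5 = 5.
Iteration 2: components of {Bearing,Gizmo,Plate} -> Bolt = 2*4 = 8, Gear = 4*5 = 20, Hub = 5*1 = 5, Panel = 5*4 = 20, Spring = 2*2 = 4, Widget = 4*3 = 12.
Iteration 3: no further components; recursion stops.
SUM(need) = 1 + 5 + 4 + 2 + 20 + 5 + 20 + 12 + 4 + 8 = 81.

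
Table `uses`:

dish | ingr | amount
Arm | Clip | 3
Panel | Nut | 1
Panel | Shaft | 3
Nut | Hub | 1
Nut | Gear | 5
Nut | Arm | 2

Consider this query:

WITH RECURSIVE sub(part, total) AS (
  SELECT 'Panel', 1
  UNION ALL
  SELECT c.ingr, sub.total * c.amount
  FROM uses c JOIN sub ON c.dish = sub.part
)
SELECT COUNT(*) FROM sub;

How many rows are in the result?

7

Base: (Panel, total=1).
Iteration 1: components of {Panel} -> Nut = 1*1 = 1, Shaft = 1*3 = 3.
Iteration 2: components of {Nut,Shaft} -> Arm = 1*2 = 2, Gear = 1*5 = 5, Hub = 1*1 = 1.
Iteration 3: components of {Arm,Gear,Hub} -> Clip = 2*3 = 6.
Iteration 4: no further components; recursion stops.
Total rows emitted: 7.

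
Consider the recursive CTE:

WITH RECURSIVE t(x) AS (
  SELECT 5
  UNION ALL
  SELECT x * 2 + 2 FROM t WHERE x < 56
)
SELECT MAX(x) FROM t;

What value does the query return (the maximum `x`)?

Base: x=5.
Iteration 1: 5 < 56 holds -> x = 5 * 2 + 2 = 12.
Iteration 2: 12 < 56 holds -> x = 12 * 2 + 2 = 26.
Iteration 3: 26 < 56 holds -> x = 26 * 2 + 2 = 54.
Iteration 4: 54 < 56 holds -> x = 54 * 2 + 2 = 110.
Iteration 5: 110 < 56 fails; recursion stops.
x values: 5, 12, 26, 54, 110; the maximum is 110.

110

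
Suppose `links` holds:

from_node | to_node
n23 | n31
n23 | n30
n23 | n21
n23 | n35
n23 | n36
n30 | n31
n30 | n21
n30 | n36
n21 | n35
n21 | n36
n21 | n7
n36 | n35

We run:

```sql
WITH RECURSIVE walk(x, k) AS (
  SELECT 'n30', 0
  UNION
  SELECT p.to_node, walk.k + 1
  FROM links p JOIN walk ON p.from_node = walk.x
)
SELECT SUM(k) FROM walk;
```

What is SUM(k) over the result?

12

Base: (n30, k=0).
Iteration 1: edges from {n30} -> (n21, k=1), (n31, k=1), (n36, k=1).
Iteration 2: edges from {n21,n31,n36} -> (n35, k=2), (n36, k=2), (n7, k=2). [UNION drops 1 duplicate row(s)]
Iteration 3: edges from {n35,n36,n7} -> (n35, k=3).
Iteration 4: no outgoing edges from {n35}; recursion stops.
SUM(k) = 0 + 1 + 1 + 1 + 2 + 2 + 2 + 3 = 12.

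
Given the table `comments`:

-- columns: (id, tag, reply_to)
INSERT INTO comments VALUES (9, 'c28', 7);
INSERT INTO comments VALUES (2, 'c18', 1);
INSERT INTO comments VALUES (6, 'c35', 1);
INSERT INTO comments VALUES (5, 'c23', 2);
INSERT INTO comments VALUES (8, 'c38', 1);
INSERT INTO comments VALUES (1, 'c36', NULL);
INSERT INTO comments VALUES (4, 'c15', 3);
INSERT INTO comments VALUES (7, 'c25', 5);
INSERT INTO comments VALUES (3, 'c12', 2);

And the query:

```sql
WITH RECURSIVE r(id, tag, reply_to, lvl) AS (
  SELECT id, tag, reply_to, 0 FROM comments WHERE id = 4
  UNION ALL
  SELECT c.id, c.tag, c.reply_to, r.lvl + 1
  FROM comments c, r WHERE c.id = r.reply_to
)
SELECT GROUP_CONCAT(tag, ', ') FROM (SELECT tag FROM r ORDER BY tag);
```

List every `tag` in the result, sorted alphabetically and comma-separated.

Base: id=4 (c15), reply_to=3, lvl 0.
Iteration 1: join on id=3 -> c12 (id 3, reply_to=2, lvl 1).
Iteration 2: join on id=2 -> c18 (id 2, reply_to=1, lvl 2).
Iteration 3: join on id=1 -> c36 (id 1, reply_to=NULL, lvl 3).
Iteration 4: reply_to is NULL; no match; recursion stops.

c12, c15, c18, c36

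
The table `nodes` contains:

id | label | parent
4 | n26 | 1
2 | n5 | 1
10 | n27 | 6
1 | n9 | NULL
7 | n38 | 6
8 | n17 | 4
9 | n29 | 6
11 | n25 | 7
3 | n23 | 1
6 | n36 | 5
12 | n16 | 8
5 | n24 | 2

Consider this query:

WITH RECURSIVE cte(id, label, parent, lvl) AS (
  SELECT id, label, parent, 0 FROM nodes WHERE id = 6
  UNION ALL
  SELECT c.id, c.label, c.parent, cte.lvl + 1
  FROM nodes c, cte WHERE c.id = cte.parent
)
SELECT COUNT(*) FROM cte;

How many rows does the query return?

4

Base: id=6 (n36), parent=5, lvl 0.
Iteration 1: join on id=5 -> n24 (id 5, parent=2, lvl 1).
Iteration 2: join on id=2 -> n5 (id 2, parent=1, lvl 2).
Iteration 3: join on id=1 -> n9 (id 1, parent=NULL, lvl 3).
Iteration 4: parent is NULL; no match; recursion stops.
Total rows emitted: 4.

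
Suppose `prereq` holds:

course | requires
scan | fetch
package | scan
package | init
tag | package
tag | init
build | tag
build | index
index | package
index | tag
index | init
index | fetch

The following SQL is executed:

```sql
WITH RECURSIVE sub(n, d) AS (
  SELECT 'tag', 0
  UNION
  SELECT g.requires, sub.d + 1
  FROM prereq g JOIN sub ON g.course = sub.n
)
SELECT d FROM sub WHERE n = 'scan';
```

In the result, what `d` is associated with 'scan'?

Base: (tag, d=0).
Iteration 1: edges from {tag} -> (init, d=1), (package, d=1).
Iteration 2: edges from {init,package} -> (init, d=2), (scan, d=2).
Iteration 3: edges from {init,scan} -> (fetch, d=3).
Iteration 4: no outgoing edges from {fetch}; recursion stops.

2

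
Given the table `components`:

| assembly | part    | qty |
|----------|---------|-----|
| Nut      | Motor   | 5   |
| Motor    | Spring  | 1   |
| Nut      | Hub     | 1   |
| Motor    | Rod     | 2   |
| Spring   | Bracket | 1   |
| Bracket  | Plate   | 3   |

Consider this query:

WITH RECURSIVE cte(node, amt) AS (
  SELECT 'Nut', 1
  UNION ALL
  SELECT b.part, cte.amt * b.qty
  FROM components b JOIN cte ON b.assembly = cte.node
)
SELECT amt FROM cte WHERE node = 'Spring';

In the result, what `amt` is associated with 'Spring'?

5

Base: (Nut, amt=1).
Iteration 1: components of {Nut} -> Hub = 1*1 = 1, Motor = 1*5 = 5.
Iteration 2: components of {Hub,Motor} -> Rod = 5*2 = 10, Spring = 5*1 = 5.
Iteration 3: components of {Rod,Spring} -> Bracket = 5*1 = 5.
Iteration 4: components of {Bracket} -> Plate = 5*3 = 15.
Iteration 5: no further components; recursion stops.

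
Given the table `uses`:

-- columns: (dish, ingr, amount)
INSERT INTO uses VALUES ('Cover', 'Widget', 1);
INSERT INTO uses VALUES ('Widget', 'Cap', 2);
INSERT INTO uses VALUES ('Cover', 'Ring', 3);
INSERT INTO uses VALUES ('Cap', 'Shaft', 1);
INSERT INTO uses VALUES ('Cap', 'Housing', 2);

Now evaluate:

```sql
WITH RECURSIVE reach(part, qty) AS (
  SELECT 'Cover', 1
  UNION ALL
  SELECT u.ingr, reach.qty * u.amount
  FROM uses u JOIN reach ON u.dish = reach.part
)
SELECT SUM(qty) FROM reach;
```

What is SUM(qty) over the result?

Base: (Cover, qty=1).
Iteration 1: components of {Cover} -> Ring = 1*3 = 3, Widget = 1*1 = 1.
Iteration 2: components of {Ring,Widget} -> Cap = 1*2 = 2.
Iteration 3: components of {Cap} -> Housing = 2*2 = 4, Shaft = 2*1 = 2.
Iteration 4: no further components; recursion stops.
SUM(qty) = 1 + 1 + 3 + 2 + 2 + 4 = 13.

13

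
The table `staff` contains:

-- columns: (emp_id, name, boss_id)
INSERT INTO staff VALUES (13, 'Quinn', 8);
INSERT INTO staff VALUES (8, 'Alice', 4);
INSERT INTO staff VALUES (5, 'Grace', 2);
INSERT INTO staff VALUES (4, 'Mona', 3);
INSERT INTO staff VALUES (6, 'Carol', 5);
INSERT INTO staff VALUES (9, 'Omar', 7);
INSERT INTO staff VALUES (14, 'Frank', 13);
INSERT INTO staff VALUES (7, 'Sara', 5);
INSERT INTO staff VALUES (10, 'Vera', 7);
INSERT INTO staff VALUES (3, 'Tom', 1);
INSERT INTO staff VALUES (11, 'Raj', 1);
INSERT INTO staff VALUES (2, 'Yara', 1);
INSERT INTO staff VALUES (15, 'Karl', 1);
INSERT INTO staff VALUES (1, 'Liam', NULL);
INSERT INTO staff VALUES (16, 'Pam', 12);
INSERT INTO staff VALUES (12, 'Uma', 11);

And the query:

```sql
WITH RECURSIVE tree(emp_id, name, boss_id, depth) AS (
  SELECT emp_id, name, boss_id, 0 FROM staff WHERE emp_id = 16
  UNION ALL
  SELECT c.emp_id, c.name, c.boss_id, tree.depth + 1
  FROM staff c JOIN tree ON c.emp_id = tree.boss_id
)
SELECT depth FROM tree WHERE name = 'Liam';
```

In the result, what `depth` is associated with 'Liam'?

Base: emp_id=16 (Pam), boss_id=12, depth 0.
Iteration 1: join on emp_id=12 -> Uma (id 12, boss_id=11, depth 1).
Iteration 2: join on emp_id=11 -> Raj (id 11, boss_id=1, depth 2).
Iteration 3: join on emp_id=1 -> Liam (id 1, boss_id=NULL, depth 3).
Iteration 4: boss_id is NULL; no match; recursion stops.

3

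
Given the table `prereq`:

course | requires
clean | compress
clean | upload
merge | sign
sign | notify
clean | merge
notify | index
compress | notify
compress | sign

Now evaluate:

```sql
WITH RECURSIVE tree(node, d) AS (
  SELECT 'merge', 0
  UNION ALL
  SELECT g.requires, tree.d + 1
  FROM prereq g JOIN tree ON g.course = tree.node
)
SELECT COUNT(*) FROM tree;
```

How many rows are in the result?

4

Base: (merge, d=0).
Iteration 1: edges from {merge} -> (sign, d=1).
Iteration 2: edges from {sign} -> (notify, d=2).
Iteration 3: edges from {notify} -> (index, d=3).
Iteration 4: no outgoing edges from {index}; recursion stops.
Total rows emitted: 4.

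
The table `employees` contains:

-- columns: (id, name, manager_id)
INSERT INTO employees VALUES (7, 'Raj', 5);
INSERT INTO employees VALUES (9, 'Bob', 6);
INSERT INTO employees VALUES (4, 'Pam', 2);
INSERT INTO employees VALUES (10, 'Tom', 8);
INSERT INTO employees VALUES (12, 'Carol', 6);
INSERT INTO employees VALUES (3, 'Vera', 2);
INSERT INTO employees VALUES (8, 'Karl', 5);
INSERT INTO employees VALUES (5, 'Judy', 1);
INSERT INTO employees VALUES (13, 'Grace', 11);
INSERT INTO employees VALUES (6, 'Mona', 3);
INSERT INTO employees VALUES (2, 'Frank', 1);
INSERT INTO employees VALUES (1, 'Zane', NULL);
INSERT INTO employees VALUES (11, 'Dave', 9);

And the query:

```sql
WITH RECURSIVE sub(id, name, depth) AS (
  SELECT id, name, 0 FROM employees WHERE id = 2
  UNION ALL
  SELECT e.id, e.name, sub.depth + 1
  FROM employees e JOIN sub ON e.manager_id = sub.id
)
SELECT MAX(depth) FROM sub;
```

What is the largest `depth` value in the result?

Base: id=2 (Frank) at depth 0.
Iteration 1: rows with manager_id in {2} -> Vera (id 3, depth 1), Pam (id 4, depth 1).
Iteration 2: rows with manager_id in {3,4} -> Mona (id 6, depth 2).
Iteration 3: rows with manager_id in {6} -> Bob (id 9, depth 3), Carol (id 12, depth 3).
Iteration 4: rows with manager_id in {9,12} -> Dave (id 11, depth 4).
Iteration 5: rows with manager_id in {11} -> Grace (id 13, depth 5).
Iteration 6: no rows with manager_id in {13}; recursion stops.
depth values: 0, 1, 1, 2, 3, 3, 4, 5; the maximum is 5.

5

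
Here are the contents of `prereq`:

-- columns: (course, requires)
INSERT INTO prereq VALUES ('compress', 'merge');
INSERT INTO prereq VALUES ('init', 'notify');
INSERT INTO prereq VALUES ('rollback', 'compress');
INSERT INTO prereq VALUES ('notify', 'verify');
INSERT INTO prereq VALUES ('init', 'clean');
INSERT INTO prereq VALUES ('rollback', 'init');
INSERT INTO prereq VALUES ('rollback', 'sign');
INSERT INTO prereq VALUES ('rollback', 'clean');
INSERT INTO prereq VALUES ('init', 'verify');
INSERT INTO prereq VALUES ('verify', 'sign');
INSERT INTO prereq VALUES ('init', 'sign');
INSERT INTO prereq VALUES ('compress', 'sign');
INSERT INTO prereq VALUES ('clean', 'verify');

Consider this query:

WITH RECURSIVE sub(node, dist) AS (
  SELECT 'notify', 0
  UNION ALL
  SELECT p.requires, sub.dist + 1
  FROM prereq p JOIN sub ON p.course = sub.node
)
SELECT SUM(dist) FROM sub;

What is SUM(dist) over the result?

3

Base: (notify, dist=0).
Iteration 1: edges from {notify} -> (verify, dist=1).
Iteration 2: edges from {verify} -> (sign, dist=2).
Iteration 3: no outgoing edges from {sign}; recursion stops.
SUM(dist) = 0 + 1 + 2 = 3.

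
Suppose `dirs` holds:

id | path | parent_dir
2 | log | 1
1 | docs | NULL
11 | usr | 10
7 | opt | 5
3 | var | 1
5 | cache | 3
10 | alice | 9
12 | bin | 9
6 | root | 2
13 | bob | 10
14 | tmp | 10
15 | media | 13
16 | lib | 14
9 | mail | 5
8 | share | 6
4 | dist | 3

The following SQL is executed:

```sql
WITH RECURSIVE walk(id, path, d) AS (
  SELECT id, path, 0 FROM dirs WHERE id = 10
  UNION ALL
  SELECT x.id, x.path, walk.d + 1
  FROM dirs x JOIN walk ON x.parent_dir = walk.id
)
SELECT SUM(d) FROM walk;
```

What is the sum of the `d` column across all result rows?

Base: id=10 (alice) at d 0.
Iteration 1: rows with parent_dir in {10} -> usr (id 11, d 1), bob (id 13, d 1), tmp (id 14, d 1).
Iteration 2: rows with parent_dir in {11,13,14} -> media (id 15, d 2), lib (id 16, d 2).
Iteration 3: no rows with parent_dir in {15,16}; recursion stops.
SUM(d) = 0 + 1 + 1 + 1 + 2 + 2 = 7.

7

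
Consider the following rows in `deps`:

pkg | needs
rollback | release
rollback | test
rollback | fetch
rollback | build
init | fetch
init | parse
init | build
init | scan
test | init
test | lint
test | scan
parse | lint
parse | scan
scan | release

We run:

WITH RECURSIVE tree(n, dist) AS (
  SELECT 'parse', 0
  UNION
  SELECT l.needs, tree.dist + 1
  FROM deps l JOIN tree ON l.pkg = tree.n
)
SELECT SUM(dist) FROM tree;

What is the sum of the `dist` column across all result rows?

Base: (parse, dist=0).
Iteration 1: edges from {parse} -> (lint, dist=1), (scan, dist=1).
Iteration 2: edges from {lint,scan} -> (release, dist=2).
Iteration 3: no outgoing edges from {release}; recursion stops.
SUM(dist) = 0 + 1 + 1 + 2 = 4.

4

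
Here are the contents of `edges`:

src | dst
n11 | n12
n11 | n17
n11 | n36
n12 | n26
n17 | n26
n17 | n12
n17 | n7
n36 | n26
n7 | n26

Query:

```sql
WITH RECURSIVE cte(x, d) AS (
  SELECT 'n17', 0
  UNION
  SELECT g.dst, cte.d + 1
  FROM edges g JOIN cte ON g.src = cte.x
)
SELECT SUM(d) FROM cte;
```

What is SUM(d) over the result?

Base: (n17, d=0).
Iteration 1: edges from {n17} -> (n12, d=1), (n26, d=1), (n7, d=1).
Iteration 2: edges from {n12,n26,n7} -> (n26, d=2). [UNION drops 1 duplicate row(s)]
Iteration 3: no outgoing edges from {n26}; recursion stops.
SUM(d) = 0 + 1 + 1 + 1 + 2 = 5.

5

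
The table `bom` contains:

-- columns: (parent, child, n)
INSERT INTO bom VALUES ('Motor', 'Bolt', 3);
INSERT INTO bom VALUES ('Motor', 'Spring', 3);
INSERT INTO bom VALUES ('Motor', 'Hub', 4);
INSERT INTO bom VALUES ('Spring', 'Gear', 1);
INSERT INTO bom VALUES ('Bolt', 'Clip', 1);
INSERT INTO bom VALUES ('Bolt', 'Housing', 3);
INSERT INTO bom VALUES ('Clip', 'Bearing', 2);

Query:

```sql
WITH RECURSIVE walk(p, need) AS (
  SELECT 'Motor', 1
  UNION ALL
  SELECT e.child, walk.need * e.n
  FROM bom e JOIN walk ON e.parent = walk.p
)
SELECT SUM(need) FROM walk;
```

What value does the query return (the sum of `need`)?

32

Base: (Motor, need=1).
Iteration 1: components of {Motor} -> Bolt = 1*3 = 3, Hub = 1*4 = 4, Spring = 1*3 = 3.
Iteration 2: components of {Bolt,Hub,Spring} -> Clip = 3*1 = 3, Gear = 3*1 = 3, Housing = 3*3 = 9.
Iteration 3: components of {Clip,Gear,Housing} -> Bearing = 3*2 = 6.
Iteration 4: no further components; recursion stops.
SUM(need) = 1 + 3 + 3 + 4 + 3 + 9 + 3 + 6 = 32.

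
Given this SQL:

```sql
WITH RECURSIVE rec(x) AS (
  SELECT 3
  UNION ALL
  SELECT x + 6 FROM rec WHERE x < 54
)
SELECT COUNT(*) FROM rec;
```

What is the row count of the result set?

Base: x=3.
Iteration 1: 3 < 54 holds -> x = 3 + 6 = 9.
Iteration 2: 9 < 54 holds -> x = 9 + 6 = 15.
Iteration 3: 15 < 54 holds -> x = 15 + 6 = 21.
Iteration 4: 21 < 54 holds -> x = 21 + 6 = 27.
Iteration 5: 27 < 54 holds -> x = 27 + 6 = 33.
Iteration 6: 33 < 54 holds -> x = 33 + 6 = 39.
Iteration 7: 39 < 54 holds -> x = 39 + 6 = 45.
Iteration 8: 45 < 54 holds -> x = 45 + 6 = 51.
Iteration 9: 51 < 54 holds -> x = 51 + 6 = 57.
Iteration 10: 57 < 54 fails; recursion stops.
Total rows emitted: 10.

10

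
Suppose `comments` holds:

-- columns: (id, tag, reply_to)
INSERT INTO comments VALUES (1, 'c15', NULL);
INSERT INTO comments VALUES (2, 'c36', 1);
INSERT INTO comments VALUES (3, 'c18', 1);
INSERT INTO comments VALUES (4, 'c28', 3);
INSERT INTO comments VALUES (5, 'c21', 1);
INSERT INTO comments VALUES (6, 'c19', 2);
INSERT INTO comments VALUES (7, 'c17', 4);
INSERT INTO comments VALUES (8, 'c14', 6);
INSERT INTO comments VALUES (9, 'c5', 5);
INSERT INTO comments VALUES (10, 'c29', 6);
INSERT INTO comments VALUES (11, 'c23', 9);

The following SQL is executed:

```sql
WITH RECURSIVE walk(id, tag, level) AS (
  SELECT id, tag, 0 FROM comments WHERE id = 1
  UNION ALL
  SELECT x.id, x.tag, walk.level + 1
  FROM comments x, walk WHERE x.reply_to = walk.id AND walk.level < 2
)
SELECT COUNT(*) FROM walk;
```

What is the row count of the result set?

Base: id=1 (c15) at level 0.
Iteration 1: rows with reply_to in {1} -> c36 (id 2, level 1), c18 (id 3, level 1), c21 (id 5, level 1).
Iteration 2: rows with reply_to in {2,3,5} -> c28 (id 4, level 2), c19 (id 6, level 2), c5 (id 9, level 2).
Iteration 3: level < 2 fails for all current rows; recursion stops.
Total rows emitted: 7.

7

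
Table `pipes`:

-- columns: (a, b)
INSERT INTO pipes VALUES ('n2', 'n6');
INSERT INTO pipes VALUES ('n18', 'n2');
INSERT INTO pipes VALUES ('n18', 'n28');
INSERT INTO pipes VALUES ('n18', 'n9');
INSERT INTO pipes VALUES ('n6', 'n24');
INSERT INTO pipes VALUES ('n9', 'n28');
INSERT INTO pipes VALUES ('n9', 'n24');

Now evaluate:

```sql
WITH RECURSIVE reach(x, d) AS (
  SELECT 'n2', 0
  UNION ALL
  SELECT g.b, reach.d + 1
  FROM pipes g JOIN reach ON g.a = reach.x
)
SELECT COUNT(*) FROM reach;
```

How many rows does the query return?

3

Base: (n2, d=0).
Iteration 1: edges from {n2} -> (n6, d=1).
Iteration 2: edges from {n6} -> (n24, d=2).
Iteration 3: no outgoing edges from {n24}; recursion stops.
Total rows emitted: 3.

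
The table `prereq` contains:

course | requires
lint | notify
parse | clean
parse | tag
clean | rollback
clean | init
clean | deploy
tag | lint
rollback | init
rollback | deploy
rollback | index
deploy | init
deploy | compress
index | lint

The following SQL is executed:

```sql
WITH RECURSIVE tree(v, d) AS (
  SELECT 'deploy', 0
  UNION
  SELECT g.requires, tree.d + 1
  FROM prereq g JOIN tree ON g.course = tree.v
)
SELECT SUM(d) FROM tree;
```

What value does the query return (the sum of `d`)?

2

Base: (deploy, d=0).
Iteration 1: edges from {deploy} -> (compress, d=1), (init, d=1).
Iteration 2: no outgoing edges from {compress,init}; recursion stops.
SUM(d) = 0 + 1 + 1 = 2.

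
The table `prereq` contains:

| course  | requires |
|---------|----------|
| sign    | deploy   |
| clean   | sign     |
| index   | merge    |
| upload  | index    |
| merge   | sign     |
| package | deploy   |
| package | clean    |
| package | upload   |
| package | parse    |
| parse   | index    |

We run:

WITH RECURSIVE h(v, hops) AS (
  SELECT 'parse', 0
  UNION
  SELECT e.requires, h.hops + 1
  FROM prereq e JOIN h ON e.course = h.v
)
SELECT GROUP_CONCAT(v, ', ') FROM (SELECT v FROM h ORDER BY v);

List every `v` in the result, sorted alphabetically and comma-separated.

deploy, index, merge, parse, sign

Base: (parse, hops=0).
Iteration 1: edges from {parse} -> (index, hops=1).
Iteration 2: edges from {index} -> (merge, hops=2).
Iteration 3: edges from {merge} -> (sign, hops=3).
Iteration 4: edges from {sign} -> (deploy, hops=4).
Iteration 5: no outgoing edges from {deploy}; recursion stops.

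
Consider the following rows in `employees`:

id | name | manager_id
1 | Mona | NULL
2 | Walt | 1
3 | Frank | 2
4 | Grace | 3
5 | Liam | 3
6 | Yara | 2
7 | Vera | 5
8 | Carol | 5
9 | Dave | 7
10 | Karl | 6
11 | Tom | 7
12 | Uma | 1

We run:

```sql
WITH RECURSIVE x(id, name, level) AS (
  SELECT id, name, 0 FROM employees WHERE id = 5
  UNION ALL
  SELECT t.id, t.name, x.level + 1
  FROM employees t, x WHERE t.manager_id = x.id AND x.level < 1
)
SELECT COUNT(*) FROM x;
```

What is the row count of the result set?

3

Base: id=5 (Liam) at level 0.
Iteration 1: rows with manager_id in {5} -> Vera (id 7, level 1), Carol (id 8, level 1).
Iteration 2: level < 1 fails for all current rows; recursion stops.
Total rows emitted: 3.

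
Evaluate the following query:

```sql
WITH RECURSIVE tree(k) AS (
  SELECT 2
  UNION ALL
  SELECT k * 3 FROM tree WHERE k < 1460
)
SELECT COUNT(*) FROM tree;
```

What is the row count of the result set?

Base: k=2.
Iteration 1: 2 < 1460 holds -> k = 2 * 3 = 6.
Iteration 2: 6 < 1460 holds -> k = 6 * 3 = 18.
Iteration 3: 18 < 1460 holds -> k = 18 * 3 = 54.
Iteration 4: 54 < 1460 holds -> k = 54 * 3 = 162.
Iteration 5: 162 < 1460 holds -> k = 162 * 3 = 486.
Iteration 6: 486 < 1460 holds -> k = 486 * 3 = 1458.
Iteration 7: 1458 < 1460 holds -> k = 1458 * 3 = 4374.
Iteration 8: 4374 < 1460 fails; recursion stops.
Total rows emitted: 8.

8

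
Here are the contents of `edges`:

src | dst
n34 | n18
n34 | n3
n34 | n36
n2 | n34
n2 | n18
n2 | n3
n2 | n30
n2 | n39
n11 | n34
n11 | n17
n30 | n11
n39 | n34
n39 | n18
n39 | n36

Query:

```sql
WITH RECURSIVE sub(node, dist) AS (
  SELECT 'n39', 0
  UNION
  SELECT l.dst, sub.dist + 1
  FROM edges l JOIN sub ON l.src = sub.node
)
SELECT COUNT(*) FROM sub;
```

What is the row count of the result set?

7

Base: (n39, dist=0).
Iteration 1: edges from {n39} -> (n18, dist=1), (n34, dist=1), (n36, dist=1).
Iteration 2: edges from {n18,n34,n36} -> (n18, dist=2), (n3, dist=2), (n36, dist=2).
Iteration 3: no outgoing edges from {n18,n3,n36}; recursion stops.
Total rows emitted: 7.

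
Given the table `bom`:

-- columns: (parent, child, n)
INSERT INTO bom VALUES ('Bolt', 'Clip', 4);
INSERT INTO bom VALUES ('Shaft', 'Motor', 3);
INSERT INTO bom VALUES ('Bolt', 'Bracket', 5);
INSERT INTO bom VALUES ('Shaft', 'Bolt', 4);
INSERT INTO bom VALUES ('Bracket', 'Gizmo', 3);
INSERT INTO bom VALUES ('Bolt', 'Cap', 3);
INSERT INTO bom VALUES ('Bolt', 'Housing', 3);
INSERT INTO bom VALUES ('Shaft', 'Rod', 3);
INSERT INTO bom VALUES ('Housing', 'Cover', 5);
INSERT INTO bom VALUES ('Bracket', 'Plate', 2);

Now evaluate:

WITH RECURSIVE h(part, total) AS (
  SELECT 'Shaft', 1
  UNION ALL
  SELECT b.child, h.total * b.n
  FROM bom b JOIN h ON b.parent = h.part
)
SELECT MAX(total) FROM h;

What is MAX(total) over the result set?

60

Base: (Shaft, total=1).
Iteration 1: components of {Shaft} -> Bolt = 1*4 = 4, Motor = 1*3 = 3, Rod = 1*3 = 3.
Iteration 2: components of {Bolt,Motor,Rod} -> Bracket = 4*5 = 20, Cap = 4*3 = 12, Clip = 4*4 = 16, Housing = 4*3 = 12.
Iteration 3: components of {Bracket,Cap,Clip,Housing} -> Cover = 12*5 = 60, Gizmo = 20*3 = 60, Plate = 20*2 = 40.
Iteration 4: no further components; recursion stops.
total values: 1, 4, 3, 3, 12, 12, 20, 16, 60, 60, 40; the maximum is 60.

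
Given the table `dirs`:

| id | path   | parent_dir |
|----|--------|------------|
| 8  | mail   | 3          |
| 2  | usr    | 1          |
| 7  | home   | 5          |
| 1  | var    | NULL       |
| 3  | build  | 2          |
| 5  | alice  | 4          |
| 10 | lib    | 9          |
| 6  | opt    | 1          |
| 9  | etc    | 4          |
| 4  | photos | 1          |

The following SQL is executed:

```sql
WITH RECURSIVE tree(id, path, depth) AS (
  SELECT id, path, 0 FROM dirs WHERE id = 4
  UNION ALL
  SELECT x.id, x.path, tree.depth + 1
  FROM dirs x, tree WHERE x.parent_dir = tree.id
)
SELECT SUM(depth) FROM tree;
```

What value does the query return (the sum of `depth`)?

6

Base: id=4 (photos) at depth 0.
Iteration 1: rows with parent_dir in {4} -> alice (id 5, depth 1), etc (id 9, depth 1).
Iteration 2: rows with parent_dir in {5,9} -> home (id 7, depth 2), lib (id 10, depth 2).
Iteration 3: no rows with parent_dir in {7,10}; recursion stops.
SUM(depth) = 0 + 1 + 1 + 2 + 2 = 6.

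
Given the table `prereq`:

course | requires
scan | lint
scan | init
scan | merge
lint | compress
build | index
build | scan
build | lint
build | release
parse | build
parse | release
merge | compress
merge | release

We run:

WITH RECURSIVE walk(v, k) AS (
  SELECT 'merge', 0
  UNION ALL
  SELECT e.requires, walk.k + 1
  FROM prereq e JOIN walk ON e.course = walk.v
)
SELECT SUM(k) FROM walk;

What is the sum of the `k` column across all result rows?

Base: (merge, k=0).
Iteration 1: edges from {merge} -> (compress, k=1), (release, k=1).
Iteration 2: no outgoing edges from {compress,release}; recursion stops.
SUM(k) = 0 + 1 + 1 = 2.

2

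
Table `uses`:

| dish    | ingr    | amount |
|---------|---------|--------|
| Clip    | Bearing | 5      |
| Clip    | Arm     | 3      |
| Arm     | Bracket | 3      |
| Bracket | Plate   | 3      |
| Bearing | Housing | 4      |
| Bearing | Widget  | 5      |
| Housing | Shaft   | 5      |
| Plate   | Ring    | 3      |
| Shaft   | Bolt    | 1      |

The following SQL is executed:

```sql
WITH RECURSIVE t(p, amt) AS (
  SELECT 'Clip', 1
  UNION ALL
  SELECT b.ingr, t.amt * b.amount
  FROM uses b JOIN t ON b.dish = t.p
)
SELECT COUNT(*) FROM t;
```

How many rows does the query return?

Base: (Clip, amt=1).
Iteration 1: components of {Clip} -> Arm = 1*3 = 3, Bearing = 1*5 = 5.
Iteration 2: components of {Arm,Bearing} -> Bracket = 3*3 = 9, Housing = 5*4 = 20, Widget = 5*5 = 25.
Iteration 3: components of {Bracket,Housing,Widget} -> Plate = 9*3 = 27, Shaft = 20*5 = 100.
Iteration 4: components of {Plate,Shaft} -> Bolt = 100*1 = 100, Ring = 27*3 = 81.
Iteration 5: no further components; recursion stops.
Total rows emitted: 10.

10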